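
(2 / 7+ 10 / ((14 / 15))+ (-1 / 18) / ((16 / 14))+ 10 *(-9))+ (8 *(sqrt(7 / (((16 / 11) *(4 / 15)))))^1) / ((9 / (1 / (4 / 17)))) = -11383 / 144+ 17 *sqrt(1155) / 36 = -63.00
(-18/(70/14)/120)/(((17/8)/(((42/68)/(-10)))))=63/72250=0.00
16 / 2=8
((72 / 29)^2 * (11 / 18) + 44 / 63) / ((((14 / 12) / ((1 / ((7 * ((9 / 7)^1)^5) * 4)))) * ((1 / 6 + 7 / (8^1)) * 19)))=2440592 / 1241505225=0.00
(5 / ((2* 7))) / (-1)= -5 / 14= -0.36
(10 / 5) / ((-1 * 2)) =-1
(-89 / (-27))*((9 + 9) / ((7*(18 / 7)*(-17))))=-89 / 459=-0.19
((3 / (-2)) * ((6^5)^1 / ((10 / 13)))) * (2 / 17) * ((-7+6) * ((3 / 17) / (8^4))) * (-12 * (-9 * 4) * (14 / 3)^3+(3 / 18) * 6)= 249652611 / 73984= 3374.41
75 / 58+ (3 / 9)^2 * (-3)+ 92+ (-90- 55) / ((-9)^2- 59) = 82655 / 957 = 86.37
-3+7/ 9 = -20/ 9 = -2.22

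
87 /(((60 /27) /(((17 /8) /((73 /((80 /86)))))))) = 13311 /12556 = 1.06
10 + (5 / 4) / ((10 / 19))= 99 / 8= 12.38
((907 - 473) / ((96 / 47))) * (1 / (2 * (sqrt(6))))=10199 * sqrt(6) / 576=43.37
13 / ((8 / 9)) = 117 / 8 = 14.62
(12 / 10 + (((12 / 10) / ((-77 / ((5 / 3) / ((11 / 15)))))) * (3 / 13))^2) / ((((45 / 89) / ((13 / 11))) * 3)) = 21582299038 / 23082634575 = 0.94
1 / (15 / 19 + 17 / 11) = 209 / 488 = 0.43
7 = 7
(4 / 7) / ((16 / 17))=17 / 28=0.61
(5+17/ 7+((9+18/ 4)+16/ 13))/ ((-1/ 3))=-12099/ 182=-66.48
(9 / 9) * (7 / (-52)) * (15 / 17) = -105 / 884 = -0.12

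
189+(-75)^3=-421686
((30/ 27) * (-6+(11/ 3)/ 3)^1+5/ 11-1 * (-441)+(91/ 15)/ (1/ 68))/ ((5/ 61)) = 230632826/ 22275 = 10353.89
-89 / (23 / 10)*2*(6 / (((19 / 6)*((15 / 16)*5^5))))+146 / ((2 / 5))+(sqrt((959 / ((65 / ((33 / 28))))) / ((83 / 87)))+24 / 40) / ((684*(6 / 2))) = sqrt(235777685) / 7380360+17941866203 / 49162500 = 364.95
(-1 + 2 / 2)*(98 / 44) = 0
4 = 4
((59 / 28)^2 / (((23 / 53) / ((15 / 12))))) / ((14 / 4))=922465 / 252448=3.65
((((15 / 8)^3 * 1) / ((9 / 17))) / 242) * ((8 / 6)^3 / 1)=0.12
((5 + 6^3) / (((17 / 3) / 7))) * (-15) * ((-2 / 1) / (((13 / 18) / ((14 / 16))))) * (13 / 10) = 51597 / 4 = 12899.25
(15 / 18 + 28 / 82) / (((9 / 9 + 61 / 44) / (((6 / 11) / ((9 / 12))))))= 4624 / 12915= 0.36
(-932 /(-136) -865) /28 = -30.65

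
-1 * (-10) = 10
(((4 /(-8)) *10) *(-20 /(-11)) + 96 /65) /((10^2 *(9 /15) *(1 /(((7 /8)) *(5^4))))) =-238175 /3432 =-69.40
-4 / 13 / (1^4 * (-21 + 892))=-4 / 11323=-0.00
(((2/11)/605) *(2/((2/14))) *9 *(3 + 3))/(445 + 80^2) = 0.00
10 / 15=2 / 3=0.67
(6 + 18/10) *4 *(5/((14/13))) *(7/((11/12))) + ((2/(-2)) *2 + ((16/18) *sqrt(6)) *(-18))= 12146/11 - 16 *sqrt(6)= 1064.99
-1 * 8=-8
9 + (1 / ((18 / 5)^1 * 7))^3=9.00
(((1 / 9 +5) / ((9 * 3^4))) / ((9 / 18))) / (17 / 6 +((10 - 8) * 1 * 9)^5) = 184 / 24794948475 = 0.00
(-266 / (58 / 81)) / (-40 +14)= 10773 / 754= 14.29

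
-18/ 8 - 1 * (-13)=43/ 4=10.75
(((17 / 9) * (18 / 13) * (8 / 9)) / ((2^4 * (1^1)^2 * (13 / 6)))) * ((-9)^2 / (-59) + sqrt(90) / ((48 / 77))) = -918 / 9971 + 1309 * sqrt(10) / 4056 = 0.93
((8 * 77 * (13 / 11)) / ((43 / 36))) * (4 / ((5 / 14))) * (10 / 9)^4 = 326144000 / 31347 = 10404.31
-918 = -918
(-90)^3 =-729000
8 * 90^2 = 64800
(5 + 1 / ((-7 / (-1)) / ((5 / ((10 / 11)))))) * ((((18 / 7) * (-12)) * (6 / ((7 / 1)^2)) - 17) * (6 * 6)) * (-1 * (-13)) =-135085158 / 2401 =-56262.04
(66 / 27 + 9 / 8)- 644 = -46111 / 72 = -640.43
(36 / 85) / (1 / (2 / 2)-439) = -6 / 6205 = -0.00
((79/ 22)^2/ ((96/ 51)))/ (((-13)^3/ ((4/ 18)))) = -106097/ 153122112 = -0.00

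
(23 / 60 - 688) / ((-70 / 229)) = 9447853 / 4200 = 2249.49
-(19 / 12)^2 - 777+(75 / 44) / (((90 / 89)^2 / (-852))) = -3484303 / 1584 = -2199.69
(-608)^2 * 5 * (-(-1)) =1848320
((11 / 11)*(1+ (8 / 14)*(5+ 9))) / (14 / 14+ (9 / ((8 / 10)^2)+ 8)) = 16 / 41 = 0.39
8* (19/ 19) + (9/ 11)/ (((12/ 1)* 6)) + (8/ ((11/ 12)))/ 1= 1473/ 88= 16.74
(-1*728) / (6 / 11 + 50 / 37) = -383.80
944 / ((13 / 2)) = 1888 / 13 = 145.23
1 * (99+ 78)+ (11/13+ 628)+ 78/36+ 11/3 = 63311/78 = 811.68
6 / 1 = 6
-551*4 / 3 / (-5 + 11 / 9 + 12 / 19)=62814 / 269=233.51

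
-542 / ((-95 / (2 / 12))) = 271 / 285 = 0.95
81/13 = 6.23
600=600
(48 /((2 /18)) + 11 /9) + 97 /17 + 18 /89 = 5979638 /13617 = 439.13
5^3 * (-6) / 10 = -75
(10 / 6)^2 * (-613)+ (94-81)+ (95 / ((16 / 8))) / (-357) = -3619789 / 2142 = -1689.91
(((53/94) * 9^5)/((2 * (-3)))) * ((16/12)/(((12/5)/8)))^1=-1159110/47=-24661.91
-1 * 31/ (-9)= 31/ 9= 3.44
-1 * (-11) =11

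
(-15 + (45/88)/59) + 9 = -31107/5192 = -5.99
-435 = -435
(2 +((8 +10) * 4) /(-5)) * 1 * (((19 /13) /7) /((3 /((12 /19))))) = -248 /455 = -0.55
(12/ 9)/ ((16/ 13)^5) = 0.47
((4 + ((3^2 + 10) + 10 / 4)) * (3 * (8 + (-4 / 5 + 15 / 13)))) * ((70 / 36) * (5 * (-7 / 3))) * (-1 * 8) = 1507730 / 13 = 115979.23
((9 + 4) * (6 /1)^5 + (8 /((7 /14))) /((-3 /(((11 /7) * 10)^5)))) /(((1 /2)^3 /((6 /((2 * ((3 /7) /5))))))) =-10103385678080 /7203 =-1402663567.69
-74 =-74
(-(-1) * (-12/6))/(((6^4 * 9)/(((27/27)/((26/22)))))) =-11/75816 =-0.00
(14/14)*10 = 10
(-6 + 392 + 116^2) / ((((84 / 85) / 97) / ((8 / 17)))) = 4475580 / 7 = 639368.57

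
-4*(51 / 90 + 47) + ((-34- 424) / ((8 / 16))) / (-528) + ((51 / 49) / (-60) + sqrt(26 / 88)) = -101628 / 539 + sqrt(143) / 22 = -188.01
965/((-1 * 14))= -965/14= -68.93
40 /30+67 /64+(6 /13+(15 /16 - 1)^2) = 28411 /9984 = 2.85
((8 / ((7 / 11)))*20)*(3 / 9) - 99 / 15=8107 / 105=77.21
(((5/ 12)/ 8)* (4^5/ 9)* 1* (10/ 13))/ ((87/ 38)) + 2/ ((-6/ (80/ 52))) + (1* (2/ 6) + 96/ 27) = 163895/ 30537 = 5.37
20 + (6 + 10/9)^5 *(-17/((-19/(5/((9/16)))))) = 1460490828220/10097379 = 144640.59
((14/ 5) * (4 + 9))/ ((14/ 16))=208/ 5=41.60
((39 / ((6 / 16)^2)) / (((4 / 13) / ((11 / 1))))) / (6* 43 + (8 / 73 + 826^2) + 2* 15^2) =135707 / 9348345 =0.01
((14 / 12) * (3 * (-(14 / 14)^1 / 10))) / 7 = -1 / 20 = -0.05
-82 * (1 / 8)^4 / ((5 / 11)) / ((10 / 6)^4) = -36531 / 6400000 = -0.01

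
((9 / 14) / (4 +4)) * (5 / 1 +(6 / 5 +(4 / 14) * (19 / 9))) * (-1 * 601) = -1287943 / 3920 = -328.56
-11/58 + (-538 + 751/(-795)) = -24859483/46110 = -539.13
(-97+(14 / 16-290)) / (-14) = 3089 / 112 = 27.58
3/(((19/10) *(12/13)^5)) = 1856465/787968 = 2.36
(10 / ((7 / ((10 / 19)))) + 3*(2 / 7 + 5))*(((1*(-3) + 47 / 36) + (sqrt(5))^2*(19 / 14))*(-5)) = -14170735 / 33516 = -422.81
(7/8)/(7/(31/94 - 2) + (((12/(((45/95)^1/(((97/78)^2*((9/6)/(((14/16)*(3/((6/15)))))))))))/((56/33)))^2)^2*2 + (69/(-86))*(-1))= 911270563620988387145135625/1611748143849591697487844061636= 0.00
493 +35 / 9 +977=13265 / 9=1473.89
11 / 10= 1.10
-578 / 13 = -44.46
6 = 6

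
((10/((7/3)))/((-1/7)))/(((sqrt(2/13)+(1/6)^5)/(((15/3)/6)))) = -63.72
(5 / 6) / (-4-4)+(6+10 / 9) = 1009 / 144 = 7.01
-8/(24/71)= -71/3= -23.67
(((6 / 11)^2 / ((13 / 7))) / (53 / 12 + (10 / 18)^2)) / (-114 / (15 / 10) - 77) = -9072 / 40940471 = -0.00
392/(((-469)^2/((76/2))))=304/4489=0.07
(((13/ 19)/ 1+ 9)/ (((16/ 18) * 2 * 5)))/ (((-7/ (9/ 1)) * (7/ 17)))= -31671/ 9310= -3.40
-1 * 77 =-77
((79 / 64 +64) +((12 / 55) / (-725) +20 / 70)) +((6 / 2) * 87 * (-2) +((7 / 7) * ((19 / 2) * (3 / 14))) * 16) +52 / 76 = -143649191519 / 339416000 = -423.22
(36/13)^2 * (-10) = -12960/169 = -76.69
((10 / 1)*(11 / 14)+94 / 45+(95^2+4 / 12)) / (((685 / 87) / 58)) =4787162066 / 71925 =66557.69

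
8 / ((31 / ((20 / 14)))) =80 / 217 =0.37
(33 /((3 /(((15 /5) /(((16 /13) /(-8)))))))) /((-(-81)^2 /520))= 37180 /2187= 17.00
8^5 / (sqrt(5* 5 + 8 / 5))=32768* sqrt(665) / 133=6353.44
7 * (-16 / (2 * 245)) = -8 / 35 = -0.23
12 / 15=4 / 5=0.80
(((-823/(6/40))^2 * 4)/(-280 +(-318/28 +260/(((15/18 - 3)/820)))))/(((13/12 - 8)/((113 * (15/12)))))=8572275824000/344038071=24916.65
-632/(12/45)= -2370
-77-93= -170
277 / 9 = 30.78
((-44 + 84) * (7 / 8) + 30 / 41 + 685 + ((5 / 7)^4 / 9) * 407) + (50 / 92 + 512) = 50741356063 / 40754574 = 1245.05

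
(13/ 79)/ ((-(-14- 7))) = 0.01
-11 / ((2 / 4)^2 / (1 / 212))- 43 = -2290 / 53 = -43.21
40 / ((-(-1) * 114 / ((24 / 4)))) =40 / 19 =2.11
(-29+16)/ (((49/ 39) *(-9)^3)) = 169/ 11907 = 0.01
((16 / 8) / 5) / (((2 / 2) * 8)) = 0.05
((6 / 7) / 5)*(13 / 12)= 13 / 70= 0.19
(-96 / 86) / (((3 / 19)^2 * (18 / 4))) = -11552 / 1161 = -9.95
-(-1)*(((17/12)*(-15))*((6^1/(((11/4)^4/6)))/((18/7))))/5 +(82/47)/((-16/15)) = -14731447/5505016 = -2.68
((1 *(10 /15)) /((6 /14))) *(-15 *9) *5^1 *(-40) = 42000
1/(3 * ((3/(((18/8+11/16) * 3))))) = 47/48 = 0.98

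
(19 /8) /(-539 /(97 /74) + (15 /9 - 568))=-5529 /2275688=-0.00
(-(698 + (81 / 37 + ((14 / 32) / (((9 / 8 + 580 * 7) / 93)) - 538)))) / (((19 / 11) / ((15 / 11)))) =-128.05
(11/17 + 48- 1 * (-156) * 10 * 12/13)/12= 25307/204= 124.05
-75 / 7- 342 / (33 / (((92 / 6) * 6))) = -74241 / 77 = -964.17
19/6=3.17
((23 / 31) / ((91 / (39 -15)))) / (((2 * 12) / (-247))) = -437 / 217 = -2.01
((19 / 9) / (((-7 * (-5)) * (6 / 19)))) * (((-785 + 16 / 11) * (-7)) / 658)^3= 110.63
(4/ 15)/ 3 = 4/ 45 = 0.09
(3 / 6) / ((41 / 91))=91 / 82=1.11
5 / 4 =1.25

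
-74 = -74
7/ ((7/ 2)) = 2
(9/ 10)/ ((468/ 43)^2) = 1849/ 243360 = 0.01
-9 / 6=-3 / 2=-1.50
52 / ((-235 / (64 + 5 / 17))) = -56836 / 3995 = -14.23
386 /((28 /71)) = 13703 /14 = 978.79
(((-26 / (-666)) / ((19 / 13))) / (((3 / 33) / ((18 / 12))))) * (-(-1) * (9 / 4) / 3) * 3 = 5577 / 5624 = 0.99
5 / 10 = 1 / 2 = 0.50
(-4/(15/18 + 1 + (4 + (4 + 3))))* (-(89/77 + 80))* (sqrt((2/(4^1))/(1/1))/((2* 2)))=18747* sqrt(2)/5929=4.47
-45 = -45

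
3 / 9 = 1 / 3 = 0.33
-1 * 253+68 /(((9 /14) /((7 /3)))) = -167 /27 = -6.19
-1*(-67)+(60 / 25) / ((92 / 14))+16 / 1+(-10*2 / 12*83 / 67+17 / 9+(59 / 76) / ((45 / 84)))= 111515948 / 1317555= 84.64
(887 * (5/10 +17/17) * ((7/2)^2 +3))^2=26348107041/64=411689172.52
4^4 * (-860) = -220160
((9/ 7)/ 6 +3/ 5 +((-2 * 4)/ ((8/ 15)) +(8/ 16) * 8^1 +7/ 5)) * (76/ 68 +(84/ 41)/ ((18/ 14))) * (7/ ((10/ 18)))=-51021/ 170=-300.12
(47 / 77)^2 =2209 / 5929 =0.37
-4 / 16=-1 / 4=-0.25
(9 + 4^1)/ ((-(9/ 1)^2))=-0.16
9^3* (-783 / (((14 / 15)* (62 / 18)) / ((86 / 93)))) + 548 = -1100825149 / 6727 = -163642.80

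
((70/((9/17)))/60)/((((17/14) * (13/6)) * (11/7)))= 686/1287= 0.53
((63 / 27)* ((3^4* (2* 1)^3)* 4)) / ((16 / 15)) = 5670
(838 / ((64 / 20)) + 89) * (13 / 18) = 36491 / 144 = 253.41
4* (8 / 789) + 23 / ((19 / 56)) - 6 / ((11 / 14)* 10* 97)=5424211778 / 79976985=67.82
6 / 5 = 1.20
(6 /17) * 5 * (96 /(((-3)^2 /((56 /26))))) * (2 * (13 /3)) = 17920 /51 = 351.37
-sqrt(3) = -1.73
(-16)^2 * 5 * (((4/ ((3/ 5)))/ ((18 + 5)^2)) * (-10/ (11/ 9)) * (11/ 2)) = -384000/ 529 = -725.90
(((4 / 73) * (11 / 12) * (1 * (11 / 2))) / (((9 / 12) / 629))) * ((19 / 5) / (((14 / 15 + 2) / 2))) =600.28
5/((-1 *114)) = -5/114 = -0.04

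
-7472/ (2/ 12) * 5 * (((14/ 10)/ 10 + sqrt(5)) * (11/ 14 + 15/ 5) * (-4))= 2376096/ 5 + 23760960 * sqrt(5)/ 7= 8065379.45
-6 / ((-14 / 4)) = 12 / 7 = 1.71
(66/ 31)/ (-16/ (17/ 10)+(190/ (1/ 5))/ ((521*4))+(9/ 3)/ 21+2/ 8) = -16367736/ 65831693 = -0.25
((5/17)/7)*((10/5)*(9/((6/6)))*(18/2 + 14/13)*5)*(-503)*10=-191673.24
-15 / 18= -5 / 6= -0.83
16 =16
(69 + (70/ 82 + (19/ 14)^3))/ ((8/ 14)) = 8140035/ 64288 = 126.62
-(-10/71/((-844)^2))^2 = -25/639479302533184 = -0.00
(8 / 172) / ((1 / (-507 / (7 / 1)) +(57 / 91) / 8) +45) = 56784 / 55017253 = 0.00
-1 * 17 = -17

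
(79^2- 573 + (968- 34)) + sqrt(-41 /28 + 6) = 6604.13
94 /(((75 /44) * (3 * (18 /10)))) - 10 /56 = 113783 /11340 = 10.03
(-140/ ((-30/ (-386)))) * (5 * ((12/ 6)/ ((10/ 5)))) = -27020/ 3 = -9006.67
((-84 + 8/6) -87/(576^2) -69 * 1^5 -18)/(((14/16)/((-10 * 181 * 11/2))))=1930324.89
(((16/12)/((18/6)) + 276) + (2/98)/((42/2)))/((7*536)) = 853387/11582424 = 0.07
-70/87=-0.80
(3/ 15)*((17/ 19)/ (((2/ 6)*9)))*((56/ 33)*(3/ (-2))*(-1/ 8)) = 0.02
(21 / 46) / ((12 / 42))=147 / 92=1.60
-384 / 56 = -48 / 7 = -6.86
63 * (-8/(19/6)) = -3024/19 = -159.16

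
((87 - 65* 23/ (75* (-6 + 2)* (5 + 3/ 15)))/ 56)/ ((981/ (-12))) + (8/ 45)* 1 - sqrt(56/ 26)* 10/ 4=87109/ 549360 - 5* sqrt(91)/ 13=-3.51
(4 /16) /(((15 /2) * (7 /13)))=13 /210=0.06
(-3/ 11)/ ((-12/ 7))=7/ 44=0.16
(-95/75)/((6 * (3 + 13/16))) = -152/2745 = -0.06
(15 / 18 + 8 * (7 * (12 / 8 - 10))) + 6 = -2815 / 6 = -469.17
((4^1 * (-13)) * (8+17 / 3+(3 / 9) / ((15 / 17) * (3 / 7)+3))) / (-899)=431626 / 542097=0.80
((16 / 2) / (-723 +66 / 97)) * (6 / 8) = -194 / 23355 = -0.01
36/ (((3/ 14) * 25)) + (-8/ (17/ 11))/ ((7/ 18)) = -19608/ 2975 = -6.59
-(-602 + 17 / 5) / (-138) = -2993 / 690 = -4.34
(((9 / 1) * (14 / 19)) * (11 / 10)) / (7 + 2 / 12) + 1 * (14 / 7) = 3.02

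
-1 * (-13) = 13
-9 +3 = -6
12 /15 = 4 /5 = 0.80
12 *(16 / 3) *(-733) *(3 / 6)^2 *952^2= -10629133312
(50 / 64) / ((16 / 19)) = 475 / 512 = 0.93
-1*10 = -10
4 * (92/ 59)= 368/ 59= 6.24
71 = 71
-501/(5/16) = -1603.20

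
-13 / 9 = -1.44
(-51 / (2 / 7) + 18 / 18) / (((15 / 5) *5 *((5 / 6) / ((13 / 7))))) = -923 / 35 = -26.37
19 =19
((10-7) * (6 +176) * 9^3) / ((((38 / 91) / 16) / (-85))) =-24630343920 / 19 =-1296333890.53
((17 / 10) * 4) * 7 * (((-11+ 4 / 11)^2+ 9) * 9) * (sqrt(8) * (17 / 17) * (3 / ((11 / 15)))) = 569780568 * sqrt(2) / 1331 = 605403.01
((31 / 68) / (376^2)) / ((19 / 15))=465 / 182657792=0.00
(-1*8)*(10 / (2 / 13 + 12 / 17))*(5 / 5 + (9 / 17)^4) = -9368528 / 93347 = -100.36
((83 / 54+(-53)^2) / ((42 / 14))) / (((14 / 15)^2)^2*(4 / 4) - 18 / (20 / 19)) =-94855625 / 1654543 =-57.33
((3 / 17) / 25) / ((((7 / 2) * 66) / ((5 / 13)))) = 1 / 85085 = 0.00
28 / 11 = 2.55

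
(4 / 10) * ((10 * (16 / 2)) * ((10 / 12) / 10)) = 2.67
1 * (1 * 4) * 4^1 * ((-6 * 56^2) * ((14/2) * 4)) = -8429568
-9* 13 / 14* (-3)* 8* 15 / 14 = 10530 / 49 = 214.90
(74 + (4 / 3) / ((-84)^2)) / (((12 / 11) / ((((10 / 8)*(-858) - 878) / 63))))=-16804333799 / 8001504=-2100.15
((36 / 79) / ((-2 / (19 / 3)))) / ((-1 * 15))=38 / 395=0.10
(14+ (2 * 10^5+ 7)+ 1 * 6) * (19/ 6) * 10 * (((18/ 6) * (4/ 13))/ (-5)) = -15202052/ 13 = -1169388.62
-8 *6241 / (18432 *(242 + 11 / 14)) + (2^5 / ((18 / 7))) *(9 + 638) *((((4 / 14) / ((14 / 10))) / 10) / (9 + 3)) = 375016303 / 27409536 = 13.68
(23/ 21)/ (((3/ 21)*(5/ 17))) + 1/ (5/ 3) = 80/ 3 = 26.67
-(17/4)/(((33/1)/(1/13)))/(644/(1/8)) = -17/8840832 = -0.00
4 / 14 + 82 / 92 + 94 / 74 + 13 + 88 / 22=231695 / 11914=19.45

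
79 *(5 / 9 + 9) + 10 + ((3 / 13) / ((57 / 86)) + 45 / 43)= 73248281 / 95589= 766.28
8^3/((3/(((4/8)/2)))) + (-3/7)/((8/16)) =878/21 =41.81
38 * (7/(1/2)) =532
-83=-83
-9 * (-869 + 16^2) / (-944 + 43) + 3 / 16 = -85569 / 14416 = -5.94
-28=-28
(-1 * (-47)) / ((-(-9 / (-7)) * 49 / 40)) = -1880 / 63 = -29.84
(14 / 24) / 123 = 7 / 1476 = 0.00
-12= -12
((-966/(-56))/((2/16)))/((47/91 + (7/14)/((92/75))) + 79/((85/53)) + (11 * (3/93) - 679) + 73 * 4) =-2029540240/4948287439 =-0.41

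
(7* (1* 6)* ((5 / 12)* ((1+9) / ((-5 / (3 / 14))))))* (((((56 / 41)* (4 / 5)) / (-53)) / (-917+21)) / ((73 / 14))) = -0.00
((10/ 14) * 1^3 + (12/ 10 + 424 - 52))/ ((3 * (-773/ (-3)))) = 13087/ 27055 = 0.48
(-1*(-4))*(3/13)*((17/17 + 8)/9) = 12/13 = 0.92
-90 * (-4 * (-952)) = -342720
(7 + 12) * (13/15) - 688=-10073/15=-671.53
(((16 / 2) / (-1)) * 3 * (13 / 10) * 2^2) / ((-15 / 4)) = 832 / 25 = 33.28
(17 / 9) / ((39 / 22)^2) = 8228 / 13689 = 0.60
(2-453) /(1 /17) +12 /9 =-22997 /3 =-7665.67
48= 48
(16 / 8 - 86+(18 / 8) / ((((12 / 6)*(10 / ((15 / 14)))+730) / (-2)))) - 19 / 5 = -1972123 / 22460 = -87.81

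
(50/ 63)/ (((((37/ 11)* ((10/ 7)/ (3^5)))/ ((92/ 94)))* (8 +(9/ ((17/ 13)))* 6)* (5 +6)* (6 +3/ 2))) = 7038/ 728641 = 0.01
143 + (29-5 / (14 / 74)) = 1019 / 7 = 145.57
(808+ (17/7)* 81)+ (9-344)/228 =1601179/1596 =1003.24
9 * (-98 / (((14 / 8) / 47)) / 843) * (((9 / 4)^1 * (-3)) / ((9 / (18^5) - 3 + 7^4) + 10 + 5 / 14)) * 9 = 704971366848 / 994592699519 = 0.71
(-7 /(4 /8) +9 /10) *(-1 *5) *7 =917 /2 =458.50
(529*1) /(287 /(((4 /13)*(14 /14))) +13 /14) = 14812 /26143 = 0.57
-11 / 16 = -0.69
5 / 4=1.25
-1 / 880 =-0.00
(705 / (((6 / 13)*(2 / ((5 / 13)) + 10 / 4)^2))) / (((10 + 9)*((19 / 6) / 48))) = 43992000 / 2140369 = 20.55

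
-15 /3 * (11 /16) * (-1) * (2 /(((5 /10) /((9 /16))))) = 495 /64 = 7.73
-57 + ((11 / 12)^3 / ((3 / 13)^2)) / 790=-700081621 / 12286080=-56.98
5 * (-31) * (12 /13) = -1860 /13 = -143.08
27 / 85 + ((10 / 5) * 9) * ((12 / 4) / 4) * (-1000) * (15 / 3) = -5737473 / 85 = -67499.68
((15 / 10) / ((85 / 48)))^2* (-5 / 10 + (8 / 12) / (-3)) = -3744 / 7225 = -0.52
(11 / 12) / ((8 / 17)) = 187 / 96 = 1.95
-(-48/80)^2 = -9/25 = -0.36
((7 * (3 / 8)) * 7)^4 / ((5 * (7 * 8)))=66706983 / 163840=407.15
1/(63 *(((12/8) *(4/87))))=29/126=0.23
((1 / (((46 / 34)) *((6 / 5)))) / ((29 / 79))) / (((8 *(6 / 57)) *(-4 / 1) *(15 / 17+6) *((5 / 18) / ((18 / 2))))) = -1301367 / 554944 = -2.35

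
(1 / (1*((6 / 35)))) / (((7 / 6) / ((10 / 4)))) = 25 / 2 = 12.50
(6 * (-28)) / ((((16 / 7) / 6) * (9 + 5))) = -63 / 2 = -31.50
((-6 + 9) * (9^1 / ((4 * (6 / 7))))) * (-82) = -2583 / 4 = -645.75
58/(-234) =-29/117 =-0.25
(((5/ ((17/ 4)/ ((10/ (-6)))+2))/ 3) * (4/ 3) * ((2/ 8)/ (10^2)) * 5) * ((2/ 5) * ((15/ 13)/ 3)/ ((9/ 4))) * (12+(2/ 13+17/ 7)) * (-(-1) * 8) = -424640/ 1054053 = -0.40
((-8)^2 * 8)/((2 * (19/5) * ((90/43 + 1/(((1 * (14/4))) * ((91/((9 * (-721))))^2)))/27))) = 1.25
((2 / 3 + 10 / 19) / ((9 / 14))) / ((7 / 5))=680 / 513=1.33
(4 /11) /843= 4 /9273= 0.00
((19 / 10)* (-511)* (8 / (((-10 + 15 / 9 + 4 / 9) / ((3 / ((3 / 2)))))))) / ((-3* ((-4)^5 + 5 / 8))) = 0.64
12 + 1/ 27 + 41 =1432/ 27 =53.04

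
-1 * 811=-811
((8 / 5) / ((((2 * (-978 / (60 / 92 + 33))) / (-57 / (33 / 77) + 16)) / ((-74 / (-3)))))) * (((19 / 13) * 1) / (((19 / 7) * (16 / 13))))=1303029 / 37490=34.76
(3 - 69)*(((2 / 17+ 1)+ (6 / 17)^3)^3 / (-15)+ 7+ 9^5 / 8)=-1156491155559320141 / 2371757529940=-487609.35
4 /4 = 1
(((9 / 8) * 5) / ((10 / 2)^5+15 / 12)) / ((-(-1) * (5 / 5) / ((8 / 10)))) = 18 / 12505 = 0.00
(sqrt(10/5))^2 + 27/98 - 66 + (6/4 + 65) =136/49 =2.78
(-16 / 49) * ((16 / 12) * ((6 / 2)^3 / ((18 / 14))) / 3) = -64 / 21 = -3.05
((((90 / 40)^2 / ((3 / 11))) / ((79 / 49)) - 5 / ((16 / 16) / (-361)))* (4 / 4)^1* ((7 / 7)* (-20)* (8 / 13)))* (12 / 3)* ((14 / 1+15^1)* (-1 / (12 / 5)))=256100450 / 237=1080592.62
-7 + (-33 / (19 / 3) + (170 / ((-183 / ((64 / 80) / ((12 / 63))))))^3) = -308803760 / 4312639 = -71.60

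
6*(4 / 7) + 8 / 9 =4.32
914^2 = 835396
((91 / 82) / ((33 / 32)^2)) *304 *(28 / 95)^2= 584450048 / 21208275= 27.56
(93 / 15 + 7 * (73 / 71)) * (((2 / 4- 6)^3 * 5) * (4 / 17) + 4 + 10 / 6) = -46102286 / 18105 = -2546.38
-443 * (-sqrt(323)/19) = 443 * sqrt(323)/19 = 419.04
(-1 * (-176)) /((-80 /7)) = -77 /5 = -15.40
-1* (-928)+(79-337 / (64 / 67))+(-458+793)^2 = 112879.20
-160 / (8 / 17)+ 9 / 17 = -5771 / 17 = -339.47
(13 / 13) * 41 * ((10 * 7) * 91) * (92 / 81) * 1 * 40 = 961105600 / 81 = 11865501.23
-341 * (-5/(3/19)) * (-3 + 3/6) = -161975/6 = -26995.83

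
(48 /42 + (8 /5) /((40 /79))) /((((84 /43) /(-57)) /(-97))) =59674497 /4900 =12178.47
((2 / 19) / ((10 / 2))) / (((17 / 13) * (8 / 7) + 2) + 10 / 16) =1456 / 284905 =0.01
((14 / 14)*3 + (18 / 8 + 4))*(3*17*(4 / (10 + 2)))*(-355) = -223295 / 4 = -55823.75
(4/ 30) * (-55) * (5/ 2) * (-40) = 2200/ 3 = 733.33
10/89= 0.11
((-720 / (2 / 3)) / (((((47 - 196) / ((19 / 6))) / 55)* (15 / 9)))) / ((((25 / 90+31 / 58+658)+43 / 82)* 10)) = 241542972 / 2102557327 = 0.11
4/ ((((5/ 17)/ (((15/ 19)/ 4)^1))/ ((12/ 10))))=306/ 95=3.22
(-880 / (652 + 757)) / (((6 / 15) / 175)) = -385000 / 1409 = -273.24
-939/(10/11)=-10329/10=-1032.90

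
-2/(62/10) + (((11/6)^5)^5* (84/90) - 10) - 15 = 23511144513831991471960313267/6610041966958655569920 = 3556882.79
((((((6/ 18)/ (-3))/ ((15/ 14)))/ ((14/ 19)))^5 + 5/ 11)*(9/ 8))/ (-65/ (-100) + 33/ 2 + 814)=112087217393/ 182204214699375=0.00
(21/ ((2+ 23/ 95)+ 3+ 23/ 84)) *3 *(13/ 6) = 1089270/ 44017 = 24.75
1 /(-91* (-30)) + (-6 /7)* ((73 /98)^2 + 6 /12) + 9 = 26534168 /3277365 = 8.10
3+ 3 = 6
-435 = -435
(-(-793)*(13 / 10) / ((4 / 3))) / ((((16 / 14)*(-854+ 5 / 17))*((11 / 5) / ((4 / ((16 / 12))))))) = -11040939 / 10217152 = -1.08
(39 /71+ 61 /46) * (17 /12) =104125 /39192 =2.66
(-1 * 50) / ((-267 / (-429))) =-7150 / 89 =-80.34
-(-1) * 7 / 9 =7 / 9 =0.78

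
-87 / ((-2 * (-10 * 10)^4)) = 87 / 200000000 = 0.00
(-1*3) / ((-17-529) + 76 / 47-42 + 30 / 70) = 987 / 192779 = 0.01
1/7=0.14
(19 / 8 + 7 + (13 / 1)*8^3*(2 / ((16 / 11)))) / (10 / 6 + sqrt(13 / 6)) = 1099365 / 44-219873*sqrt(78) / 88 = 2918.91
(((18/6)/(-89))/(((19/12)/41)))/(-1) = 1476/1691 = 0.87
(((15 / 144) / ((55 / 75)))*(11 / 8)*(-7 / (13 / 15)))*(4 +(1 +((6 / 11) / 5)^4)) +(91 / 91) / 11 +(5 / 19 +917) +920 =4234206783461 / 2314449280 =1829.47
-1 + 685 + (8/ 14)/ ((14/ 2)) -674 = 494/ 49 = 10.08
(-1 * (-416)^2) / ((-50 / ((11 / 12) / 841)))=237952 / 63075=3.77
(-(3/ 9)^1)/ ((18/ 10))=-5/ 27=-0.19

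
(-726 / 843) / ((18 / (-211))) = 10.10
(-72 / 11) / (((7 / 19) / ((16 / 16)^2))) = -17.77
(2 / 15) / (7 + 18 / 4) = 4 / 345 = 0.01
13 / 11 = 1.18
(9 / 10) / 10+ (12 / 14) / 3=263 / 700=0.38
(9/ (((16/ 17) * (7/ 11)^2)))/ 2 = 18513/ 1568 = 11.81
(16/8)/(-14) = -1/7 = -0.14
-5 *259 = -1295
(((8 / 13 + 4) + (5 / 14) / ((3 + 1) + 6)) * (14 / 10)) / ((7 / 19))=17.67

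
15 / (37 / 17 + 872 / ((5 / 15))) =255 / 44509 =0.01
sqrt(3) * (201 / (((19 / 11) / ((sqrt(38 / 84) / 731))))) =2211 * sqrt(266) / 194446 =0.19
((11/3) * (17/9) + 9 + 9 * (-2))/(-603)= 56/16281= 0.00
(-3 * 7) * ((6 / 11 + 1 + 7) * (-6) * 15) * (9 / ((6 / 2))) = 532980 / 11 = 48452.73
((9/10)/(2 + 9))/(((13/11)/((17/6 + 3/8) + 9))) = 0.85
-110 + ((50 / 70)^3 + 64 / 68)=-633797 / 5831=-108.69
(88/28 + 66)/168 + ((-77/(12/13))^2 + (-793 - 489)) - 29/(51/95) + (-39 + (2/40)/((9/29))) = 3348995873/599760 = 5583.89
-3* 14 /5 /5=-42 /25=-1.68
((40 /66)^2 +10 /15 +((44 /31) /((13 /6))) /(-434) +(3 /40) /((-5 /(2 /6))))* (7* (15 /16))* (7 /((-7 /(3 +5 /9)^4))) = -160317288128512 /148769329995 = -1077.62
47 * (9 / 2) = 423 / 2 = 211.50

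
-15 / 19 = -0.79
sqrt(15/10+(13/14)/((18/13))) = sqrt(3829)/42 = 1.47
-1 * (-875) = 875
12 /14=6 /7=0.86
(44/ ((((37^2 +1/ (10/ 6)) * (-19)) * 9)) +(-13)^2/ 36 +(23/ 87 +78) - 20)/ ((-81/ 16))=-534506633/ 42979653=-12.44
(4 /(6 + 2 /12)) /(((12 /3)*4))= 3 /74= 0.04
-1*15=-15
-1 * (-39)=39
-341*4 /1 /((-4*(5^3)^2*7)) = 341 /109375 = 0.00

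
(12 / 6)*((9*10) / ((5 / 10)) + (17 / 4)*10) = 445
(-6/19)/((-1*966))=1/3059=0.00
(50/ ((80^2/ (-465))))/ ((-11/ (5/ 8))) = 2325/ 11264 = 0.21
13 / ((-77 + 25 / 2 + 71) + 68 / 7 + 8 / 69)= 12558 / 15775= 0.80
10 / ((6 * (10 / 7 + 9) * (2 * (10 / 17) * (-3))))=-119 / 2628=-0.05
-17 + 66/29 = -427/29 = -14.72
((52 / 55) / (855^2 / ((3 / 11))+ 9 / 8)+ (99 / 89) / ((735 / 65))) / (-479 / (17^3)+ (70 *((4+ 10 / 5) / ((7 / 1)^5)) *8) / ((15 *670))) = -36926720671336069 / 36590480246649087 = -1.01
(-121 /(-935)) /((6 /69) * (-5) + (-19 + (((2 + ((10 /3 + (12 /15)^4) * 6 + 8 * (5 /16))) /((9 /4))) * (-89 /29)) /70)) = -26263125 /4050742048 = -0.01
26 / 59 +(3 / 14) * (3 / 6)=905 / 1652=0.55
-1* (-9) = 9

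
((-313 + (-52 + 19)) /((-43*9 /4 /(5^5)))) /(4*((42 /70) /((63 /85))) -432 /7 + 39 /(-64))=-1937600000 /10244019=-189.14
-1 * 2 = -2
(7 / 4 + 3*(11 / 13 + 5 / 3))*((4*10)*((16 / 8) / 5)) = 1932 / 13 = 148.62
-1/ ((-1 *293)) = 1/ 293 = 0.00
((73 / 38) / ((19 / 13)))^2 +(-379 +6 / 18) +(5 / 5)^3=-587912969 / 1563852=-375.94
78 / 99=0.79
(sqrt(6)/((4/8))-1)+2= 1+2*sqrt(6)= 5.90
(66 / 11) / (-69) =-2 / 23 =-0.09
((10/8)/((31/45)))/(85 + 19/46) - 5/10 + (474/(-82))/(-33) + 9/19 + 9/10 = 11168529799/10436956310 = 1.07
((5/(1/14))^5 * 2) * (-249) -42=-836988600042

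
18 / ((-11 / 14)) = -252 / 11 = -22.91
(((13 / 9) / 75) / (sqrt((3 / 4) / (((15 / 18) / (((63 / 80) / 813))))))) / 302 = 26 * sqrt(11382) / 1284255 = 0.00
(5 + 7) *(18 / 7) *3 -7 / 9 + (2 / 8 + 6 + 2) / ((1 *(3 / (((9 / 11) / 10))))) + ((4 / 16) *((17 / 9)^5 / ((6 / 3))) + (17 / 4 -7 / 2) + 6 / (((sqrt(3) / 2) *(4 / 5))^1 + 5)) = 245772350449 / 2533792590 -60 *sqrt(3) / 613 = 96.83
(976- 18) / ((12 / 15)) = 2395 / 2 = 1197.50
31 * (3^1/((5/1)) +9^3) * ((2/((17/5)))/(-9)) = -75392/51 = -1478.27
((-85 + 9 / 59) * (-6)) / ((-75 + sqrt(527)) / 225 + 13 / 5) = 202743000 / 900871 - 6758100 * sqrt(527) / 15314807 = 214.92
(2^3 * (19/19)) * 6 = 48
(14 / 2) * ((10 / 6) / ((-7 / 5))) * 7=-58.33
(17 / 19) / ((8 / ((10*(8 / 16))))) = 85 / 152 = 0.56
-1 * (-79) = 79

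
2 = 2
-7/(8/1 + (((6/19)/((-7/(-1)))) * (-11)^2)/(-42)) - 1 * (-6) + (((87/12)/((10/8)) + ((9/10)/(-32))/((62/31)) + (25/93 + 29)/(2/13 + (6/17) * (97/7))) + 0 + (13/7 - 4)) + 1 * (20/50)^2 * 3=447750688108177/29779296086400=15.04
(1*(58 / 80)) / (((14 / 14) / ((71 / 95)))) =2059 / 3800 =0.54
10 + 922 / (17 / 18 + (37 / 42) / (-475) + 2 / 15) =27912820 / 32197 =866.94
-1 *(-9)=9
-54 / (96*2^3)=-9 / 128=-0.07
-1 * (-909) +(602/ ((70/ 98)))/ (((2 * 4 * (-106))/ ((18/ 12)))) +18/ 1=3924159/ 4240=925.51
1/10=0.10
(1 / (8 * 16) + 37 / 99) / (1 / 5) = 24175 / 12672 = 1.91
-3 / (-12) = 1 / 4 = 0.25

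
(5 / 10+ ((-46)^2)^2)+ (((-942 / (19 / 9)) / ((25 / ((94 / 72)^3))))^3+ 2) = 305164076473563057706069 / 69122916864000000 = 4414803.23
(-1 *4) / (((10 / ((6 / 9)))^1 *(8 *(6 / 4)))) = -1 / 45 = -0.02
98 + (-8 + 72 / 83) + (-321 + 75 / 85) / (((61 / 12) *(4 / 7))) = -1664352 / 86071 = -19.34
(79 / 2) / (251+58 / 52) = 0.16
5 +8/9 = 53/9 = 5.89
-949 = -949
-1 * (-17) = 17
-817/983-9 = -9664/983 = -9.83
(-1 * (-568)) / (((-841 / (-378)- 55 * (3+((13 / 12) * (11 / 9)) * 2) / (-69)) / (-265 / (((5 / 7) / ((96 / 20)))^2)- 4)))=-11084058359136 / 10965875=-1010777.38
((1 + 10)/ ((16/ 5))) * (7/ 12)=385/ 192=2.01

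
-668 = -668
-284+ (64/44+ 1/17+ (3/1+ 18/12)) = -103967/374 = -277.99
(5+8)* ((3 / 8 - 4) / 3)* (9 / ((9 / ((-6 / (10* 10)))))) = 0.94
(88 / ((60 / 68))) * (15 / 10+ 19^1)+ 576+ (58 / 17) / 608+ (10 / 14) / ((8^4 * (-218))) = 79359492367199 / 30283653120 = 2620.54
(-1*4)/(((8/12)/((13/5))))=-78/5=-15.60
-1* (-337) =337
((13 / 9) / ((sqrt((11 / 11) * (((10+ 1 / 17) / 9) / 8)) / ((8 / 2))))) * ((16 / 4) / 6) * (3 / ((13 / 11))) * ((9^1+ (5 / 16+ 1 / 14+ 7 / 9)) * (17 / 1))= 1915441 * sqrt(646) / 10773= 4519.06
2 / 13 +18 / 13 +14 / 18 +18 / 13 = 433 / 117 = 3.70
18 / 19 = 0.95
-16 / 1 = -16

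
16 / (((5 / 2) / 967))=30944 / 5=6188.80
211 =211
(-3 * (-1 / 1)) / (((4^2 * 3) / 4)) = 0.25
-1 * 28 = -28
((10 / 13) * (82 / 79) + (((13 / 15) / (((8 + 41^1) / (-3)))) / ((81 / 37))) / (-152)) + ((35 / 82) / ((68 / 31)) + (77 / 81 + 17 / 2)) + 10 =1839282136856 / 89967711015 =20.44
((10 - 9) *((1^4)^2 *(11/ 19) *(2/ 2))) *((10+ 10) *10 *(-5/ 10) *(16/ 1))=-17600/ 19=-926.32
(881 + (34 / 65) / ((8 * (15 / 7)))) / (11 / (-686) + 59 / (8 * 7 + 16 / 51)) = 846202143206 / 990883725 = 853.99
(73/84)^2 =5329/7056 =0.76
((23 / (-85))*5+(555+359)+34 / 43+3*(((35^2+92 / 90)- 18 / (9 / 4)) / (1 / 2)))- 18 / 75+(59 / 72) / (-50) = 21635211767 / 2631600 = 8221.31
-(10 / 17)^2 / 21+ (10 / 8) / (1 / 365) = 11075525 / 24276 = 456.23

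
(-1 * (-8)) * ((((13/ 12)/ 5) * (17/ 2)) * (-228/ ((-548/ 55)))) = 46189/ 137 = 337.15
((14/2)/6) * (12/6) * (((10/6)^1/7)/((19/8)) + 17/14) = 1049/342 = 3.07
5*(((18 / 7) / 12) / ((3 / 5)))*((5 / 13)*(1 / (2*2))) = 125 / 728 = 0.17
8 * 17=136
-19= -19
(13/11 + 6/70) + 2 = 1258/385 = 3.27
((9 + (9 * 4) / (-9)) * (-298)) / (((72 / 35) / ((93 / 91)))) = -115475 / 156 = -740.22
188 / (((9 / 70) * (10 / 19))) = 25004 / 9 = 2778.22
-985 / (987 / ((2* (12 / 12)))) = -1970 / 987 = -2.00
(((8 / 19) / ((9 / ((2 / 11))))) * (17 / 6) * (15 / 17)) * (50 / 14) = 1000 / 13167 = 0.08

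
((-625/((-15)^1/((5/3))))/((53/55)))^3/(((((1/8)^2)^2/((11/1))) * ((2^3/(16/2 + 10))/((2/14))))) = 457531250000000000/84413259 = 5420134886.63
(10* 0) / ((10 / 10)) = 0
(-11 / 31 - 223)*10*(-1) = 69240 / 31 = 2233.55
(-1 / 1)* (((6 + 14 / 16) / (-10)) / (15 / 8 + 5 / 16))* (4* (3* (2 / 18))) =44 / 105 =0.42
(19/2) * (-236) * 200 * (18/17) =-8071200/17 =-474776.47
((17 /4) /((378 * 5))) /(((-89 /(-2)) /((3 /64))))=17 /7176960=0.00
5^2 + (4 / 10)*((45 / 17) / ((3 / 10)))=485 / 17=28.53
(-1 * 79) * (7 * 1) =-553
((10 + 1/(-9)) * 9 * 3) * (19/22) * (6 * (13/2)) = 197847/22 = 8993.05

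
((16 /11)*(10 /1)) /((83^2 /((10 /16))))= 100 /75779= 0.00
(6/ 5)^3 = 216/ 125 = 1.73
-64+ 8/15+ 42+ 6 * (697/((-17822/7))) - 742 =-14609761/19095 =-765.11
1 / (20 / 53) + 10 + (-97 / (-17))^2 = 261297 / 5780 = 45.21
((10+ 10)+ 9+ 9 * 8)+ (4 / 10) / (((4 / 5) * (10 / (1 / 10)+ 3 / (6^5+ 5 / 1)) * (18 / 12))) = 235772990 / 2334309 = 101.00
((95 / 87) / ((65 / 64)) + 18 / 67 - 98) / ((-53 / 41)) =300296956 / 4016181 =74.77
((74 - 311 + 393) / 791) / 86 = 78 / 34013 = 0.00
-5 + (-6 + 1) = -10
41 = 41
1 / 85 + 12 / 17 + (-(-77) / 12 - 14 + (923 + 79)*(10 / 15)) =674357 / 1020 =661.13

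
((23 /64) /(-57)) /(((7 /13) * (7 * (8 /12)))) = -299 /119168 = -0.00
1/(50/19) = 19/50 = 0.38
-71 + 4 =-67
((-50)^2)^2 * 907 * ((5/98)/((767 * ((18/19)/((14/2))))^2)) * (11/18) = 7034564453125/428862681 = 16402.84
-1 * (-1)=1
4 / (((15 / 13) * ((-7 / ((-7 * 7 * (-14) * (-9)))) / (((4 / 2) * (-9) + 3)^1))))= -45864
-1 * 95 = -95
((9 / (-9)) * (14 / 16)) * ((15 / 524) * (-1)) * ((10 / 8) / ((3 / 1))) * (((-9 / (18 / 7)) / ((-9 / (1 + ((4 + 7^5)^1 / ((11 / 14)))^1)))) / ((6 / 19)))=1826040125 / 6640128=275.00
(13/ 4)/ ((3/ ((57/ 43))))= 247/ 172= 1.44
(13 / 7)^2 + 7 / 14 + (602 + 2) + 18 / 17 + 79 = 1146221 / 1666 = 688.01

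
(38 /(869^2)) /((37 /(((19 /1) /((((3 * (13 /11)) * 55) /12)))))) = 0.00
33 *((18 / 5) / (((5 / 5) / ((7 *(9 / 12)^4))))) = 168399 / 640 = 263.12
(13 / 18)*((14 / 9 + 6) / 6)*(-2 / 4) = -221 / 486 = -0.45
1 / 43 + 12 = 12.02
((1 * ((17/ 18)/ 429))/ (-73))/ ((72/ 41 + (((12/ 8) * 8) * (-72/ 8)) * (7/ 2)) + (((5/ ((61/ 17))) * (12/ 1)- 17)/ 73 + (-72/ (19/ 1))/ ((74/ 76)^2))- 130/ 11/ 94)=2735671331/ 34504402364592264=0.00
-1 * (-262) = 262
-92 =-92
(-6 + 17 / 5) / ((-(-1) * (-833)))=13 / 4165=0.00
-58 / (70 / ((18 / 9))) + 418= 14572 / 35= 416.34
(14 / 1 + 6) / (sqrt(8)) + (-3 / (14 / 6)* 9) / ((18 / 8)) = -36 / 7 + 5* sqrt(2) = 1.93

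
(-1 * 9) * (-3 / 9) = 3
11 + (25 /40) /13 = 1149 /104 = 11.05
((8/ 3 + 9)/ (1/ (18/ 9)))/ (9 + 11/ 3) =35/ 19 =1.84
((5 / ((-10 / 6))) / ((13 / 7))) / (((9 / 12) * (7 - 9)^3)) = 7 / 26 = 0.27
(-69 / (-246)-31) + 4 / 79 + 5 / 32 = -3162573 / 103648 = -30.51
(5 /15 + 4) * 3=13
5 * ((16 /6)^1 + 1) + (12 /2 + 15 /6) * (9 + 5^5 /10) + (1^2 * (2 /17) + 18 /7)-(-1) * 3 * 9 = 3970943 /1428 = 2780.77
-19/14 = -1.36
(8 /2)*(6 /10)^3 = 108 /125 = 0.86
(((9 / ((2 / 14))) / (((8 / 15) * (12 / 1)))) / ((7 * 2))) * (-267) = -12015 / 64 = -187.73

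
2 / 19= 0.11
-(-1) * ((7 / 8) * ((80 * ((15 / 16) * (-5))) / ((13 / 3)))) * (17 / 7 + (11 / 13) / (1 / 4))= -595125 / 1352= -440.18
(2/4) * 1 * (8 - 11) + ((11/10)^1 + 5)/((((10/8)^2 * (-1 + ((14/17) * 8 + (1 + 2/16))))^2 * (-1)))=-8103542911/5209806250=-1.56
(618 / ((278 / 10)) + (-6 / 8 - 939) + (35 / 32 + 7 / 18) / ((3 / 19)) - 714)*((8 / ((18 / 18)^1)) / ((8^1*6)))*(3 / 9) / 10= -9.01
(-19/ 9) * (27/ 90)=-19/ 30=-0.63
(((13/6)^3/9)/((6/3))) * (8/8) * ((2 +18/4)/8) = 28561/62208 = 0.46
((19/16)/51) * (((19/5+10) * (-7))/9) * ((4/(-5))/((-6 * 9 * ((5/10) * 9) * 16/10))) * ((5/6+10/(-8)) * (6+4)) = 15295/7138368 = 0.00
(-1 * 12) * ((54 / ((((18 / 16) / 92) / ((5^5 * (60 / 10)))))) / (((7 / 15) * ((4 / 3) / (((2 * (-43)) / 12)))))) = 80109000000 / 7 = 11444142857.14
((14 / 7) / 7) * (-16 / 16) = -2 / 7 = -0.29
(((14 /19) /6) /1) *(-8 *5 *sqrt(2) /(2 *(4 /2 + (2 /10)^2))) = -3500 *sqrt(2) /2907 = -1.70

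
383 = 383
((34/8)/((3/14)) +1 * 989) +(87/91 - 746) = 144029/546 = 263.79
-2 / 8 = -1 / 4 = -0.25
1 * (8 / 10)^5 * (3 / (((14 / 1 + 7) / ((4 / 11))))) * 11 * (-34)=-139264 / 21875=-6.37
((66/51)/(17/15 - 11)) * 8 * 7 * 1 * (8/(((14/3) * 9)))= -880/629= -1.40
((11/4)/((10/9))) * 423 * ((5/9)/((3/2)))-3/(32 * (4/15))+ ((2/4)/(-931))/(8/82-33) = 62277258077/160757632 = 387.40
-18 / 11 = -1.64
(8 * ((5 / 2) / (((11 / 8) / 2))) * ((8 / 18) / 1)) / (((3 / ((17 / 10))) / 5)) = 10880 / 297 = 36.63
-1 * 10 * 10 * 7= -700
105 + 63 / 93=3276 / 31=105.68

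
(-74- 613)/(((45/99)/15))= -22671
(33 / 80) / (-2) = -33 / 160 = -0.21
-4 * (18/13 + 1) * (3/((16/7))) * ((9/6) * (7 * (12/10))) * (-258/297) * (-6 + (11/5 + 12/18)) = -3069899/7150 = -429.36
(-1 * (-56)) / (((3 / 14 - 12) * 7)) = -112 / 165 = -0.68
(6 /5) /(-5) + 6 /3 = 44 /25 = 1.76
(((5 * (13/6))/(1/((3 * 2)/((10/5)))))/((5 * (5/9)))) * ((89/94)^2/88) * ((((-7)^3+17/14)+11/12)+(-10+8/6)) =-9070170759/217719040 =-41.66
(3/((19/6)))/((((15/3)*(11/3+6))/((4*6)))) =0.47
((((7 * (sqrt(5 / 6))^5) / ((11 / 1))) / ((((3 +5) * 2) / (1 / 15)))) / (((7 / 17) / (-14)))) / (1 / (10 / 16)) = -2975 * sqrt(30) / 456192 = -0.04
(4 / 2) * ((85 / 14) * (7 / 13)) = 85 / 13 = 6.54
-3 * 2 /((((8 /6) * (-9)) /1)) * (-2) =-1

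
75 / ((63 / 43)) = 1075 / 21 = 51.19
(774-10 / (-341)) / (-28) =-65986 / 2387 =-27.64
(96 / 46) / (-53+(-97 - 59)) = -48 / 4807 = -0.01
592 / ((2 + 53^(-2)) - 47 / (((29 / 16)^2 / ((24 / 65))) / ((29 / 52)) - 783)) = 1959233499824 / 6822997605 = 287.15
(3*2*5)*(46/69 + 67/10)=221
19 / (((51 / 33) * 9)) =209 / 153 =1.37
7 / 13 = 0.54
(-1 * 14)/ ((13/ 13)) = -14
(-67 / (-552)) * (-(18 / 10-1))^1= -67 / 690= -0.10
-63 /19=-3.32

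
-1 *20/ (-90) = 2/ 9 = 0.22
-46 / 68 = -23 / 34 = -0.68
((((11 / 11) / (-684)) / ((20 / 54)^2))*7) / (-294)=27 / 106400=0.00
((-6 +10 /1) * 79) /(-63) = -316 /63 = -5.02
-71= -71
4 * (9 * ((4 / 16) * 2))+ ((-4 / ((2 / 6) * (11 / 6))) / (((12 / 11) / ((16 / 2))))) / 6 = 10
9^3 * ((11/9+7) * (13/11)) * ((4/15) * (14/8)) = 181818/55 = 3305.78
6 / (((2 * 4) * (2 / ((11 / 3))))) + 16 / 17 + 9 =1539 / 136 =11.32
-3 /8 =-0.38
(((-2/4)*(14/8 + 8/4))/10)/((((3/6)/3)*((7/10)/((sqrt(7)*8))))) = -90*sqrt(7)/7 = -34.02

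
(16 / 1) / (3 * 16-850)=-8 / 401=-0.02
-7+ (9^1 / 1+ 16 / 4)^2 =162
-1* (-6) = 6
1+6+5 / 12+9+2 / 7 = 1403 / 84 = 16.70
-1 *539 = -539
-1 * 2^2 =-4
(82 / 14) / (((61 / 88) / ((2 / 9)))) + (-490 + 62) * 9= -14796020 / 3843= -3850.12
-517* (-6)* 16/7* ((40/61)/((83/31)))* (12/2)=369262080/35441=10419.06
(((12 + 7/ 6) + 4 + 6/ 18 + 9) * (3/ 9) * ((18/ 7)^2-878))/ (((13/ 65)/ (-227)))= 1284249095/ 147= 8736388.40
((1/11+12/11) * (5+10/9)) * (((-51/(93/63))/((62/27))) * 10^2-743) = -140391745/8649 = -16232.14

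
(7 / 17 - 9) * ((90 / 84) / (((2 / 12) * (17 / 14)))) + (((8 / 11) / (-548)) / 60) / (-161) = -45.47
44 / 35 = 1.26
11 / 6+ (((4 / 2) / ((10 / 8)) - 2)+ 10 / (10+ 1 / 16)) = 11723 / 4830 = 2.43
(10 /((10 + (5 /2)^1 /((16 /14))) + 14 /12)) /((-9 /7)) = -1120 /1923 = -0.58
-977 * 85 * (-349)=28982705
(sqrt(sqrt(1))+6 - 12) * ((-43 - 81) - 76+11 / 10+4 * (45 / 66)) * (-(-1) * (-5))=-107895 / 22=-4904.32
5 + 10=15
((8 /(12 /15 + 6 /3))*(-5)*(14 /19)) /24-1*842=-48019 /57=-842.44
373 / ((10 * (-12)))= -373 / 120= -3.11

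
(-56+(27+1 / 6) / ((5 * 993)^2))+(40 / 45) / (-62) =-256832891147 / 4585127850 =-56.01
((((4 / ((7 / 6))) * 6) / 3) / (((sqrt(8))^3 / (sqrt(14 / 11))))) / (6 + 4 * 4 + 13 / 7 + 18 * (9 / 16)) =24 * sqrt(77) / 20933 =0.01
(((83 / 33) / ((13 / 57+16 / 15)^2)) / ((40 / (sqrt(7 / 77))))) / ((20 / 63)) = 209741 *sqrt(11) / 19526496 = 0.04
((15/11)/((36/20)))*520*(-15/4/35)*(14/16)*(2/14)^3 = -1625/15092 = -0.11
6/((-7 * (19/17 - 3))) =51/112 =0.46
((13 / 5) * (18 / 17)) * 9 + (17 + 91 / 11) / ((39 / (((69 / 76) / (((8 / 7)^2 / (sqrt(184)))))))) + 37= 156653 * sqrt(46) / 173888 + 5251 / 85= 67.89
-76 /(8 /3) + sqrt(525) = -57 /2 + 5 * sqrt(21) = -5.59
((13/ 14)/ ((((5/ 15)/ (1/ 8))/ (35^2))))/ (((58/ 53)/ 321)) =116113725/ 928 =125122.55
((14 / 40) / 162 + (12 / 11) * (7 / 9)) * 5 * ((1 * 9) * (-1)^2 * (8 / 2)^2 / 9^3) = 60634 / 72171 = 0.84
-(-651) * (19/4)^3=4465209/64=69768.89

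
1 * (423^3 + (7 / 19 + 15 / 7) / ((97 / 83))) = 976437588989 / 12901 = 75686969.15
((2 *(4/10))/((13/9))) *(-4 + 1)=-108/65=-1.66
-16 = -16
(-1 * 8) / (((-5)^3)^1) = 8 / 125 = 0.06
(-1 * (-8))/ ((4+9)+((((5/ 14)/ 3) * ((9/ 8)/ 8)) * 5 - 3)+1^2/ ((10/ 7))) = 35840/ 48311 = 0.74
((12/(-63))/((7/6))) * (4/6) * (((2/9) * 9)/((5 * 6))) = -16/2205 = -0.01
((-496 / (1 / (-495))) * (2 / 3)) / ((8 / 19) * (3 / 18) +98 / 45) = 2257200 / 31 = 72812.90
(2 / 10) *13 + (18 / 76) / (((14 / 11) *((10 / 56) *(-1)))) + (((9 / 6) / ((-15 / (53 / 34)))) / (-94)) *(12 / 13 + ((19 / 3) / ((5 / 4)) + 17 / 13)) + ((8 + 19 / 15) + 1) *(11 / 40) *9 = 3194749919 / 118411800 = 26.98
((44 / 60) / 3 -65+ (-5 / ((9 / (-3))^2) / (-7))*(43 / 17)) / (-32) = 345691 / 171360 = 2.02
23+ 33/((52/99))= 4463/52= 85.83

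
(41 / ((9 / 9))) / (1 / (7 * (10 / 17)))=2870 / 17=168.82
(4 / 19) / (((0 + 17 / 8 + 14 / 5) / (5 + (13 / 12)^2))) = 8890 / 33687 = 0.26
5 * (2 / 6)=1.67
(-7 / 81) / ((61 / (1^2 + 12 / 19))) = -217 / 93879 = -0.00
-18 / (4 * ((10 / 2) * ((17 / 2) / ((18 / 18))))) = -0.11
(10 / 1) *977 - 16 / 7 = 68374 / 7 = 9767.71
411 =411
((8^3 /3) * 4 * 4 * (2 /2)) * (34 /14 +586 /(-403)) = 2660.97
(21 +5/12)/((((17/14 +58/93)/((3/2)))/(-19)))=-3178833/9572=-332.10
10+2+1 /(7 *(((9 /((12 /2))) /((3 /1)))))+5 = 121 /7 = 17.29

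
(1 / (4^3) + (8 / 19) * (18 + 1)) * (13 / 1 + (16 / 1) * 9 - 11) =37449 / 32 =1170.28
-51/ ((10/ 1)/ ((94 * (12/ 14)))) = -14382/ 35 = -410.91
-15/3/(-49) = 5/49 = 0.10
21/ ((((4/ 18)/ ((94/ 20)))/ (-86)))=-38196.90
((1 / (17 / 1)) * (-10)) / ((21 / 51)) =-10 / 7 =-1.43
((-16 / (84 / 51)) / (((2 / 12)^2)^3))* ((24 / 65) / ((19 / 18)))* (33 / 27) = -1675137024 / 8645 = -193769.46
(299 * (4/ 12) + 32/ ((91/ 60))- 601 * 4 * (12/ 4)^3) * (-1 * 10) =176869150/ 273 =647872.34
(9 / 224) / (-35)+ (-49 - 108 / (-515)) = -39400063 / 807520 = -48.79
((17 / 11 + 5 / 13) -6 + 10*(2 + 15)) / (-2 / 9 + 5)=34.73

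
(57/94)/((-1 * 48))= -19/1504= -0.01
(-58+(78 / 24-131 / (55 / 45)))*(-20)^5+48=5700000528 / 11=518181866.18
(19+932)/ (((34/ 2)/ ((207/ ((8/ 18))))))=1771713/ 68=26054.60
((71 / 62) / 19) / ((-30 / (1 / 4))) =-0.00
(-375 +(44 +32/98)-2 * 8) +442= 95.33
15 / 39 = 5 / 13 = 0.38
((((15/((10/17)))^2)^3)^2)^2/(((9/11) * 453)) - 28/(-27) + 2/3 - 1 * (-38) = 1054573639883248772659563832809806589611563/68400709632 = 15417583319777227960610110000000.00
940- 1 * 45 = 895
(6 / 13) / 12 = 1 / 26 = 0.04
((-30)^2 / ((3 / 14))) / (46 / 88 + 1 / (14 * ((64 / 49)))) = 1971200 / 271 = 7273.80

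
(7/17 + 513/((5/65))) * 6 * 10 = 6802800/17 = 400164.71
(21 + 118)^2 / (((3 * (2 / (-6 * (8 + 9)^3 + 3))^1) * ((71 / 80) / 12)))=-91117836000 / 71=-1283349802.82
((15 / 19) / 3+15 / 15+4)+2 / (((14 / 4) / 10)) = 1460 / 133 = 10.98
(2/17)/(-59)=-2/1003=-0.00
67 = 67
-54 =-54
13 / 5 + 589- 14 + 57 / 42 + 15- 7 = 41087 / 70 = 586.96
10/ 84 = 0.12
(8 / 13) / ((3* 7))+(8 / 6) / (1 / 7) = 852 / 91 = 9.36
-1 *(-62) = 62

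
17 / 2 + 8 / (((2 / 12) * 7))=215 / 14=15.36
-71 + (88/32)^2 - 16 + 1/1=-1255/16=-78.44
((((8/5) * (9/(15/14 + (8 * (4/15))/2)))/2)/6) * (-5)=-1260/449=-2.81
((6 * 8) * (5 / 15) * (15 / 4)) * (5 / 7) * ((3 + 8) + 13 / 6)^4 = 973752025 / 756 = 1288031.78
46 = 46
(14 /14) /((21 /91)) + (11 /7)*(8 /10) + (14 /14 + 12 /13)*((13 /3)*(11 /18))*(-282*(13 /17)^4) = -12773201894 /26309115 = -485.50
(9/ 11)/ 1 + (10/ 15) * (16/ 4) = 115/ 33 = 3.48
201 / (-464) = -201 / 464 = -0.43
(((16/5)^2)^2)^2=4294967296/390625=10995.12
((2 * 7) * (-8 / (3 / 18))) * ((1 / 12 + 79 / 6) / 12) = -742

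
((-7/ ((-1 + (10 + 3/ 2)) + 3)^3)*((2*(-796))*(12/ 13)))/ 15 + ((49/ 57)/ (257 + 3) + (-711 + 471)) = -23308741103/ 97234020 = -239.72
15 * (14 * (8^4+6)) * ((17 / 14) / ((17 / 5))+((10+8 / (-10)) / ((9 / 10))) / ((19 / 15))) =7259460.53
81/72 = 9/8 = 1.12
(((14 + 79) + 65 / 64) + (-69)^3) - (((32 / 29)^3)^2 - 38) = -12500951176174503 / 38068692544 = -328378.79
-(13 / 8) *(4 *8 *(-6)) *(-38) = -11856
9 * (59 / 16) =531 / 16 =33.19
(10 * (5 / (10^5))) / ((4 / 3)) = 3 / 8000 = 0.00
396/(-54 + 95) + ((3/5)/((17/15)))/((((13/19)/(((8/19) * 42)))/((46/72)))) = 166728/9061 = 18.40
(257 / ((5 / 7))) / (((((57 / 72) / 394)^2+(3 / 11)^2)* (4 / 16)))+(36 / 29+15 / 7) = 15807509328131403 / 816858911575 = 19351.58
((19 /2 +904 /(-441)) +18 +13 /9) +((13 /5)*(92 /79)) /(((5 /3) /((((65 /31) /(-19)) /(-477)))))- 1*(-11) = 45792673173 /1208410070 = 37.89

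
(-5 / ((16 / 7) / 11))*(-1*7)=2695 / 16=168.44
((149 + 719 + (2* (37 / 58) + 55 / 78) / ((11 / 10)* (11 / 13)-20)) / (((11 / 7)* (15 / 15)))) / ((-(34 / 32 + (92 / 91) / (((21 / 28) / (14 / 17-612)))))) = 32431860291376 / 48315903205823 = 0.67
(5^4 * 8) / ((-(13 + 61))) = -67.57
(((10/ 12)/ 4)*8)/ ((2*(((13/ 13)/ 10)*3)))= 25/ 9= 2.78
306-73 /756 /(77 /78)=2967863 /9702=305.90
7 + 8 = 15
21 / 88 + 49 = 4333 / 88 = 49.24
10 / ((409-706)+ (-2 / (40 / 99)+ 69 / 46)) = -200 / 6009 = -0.03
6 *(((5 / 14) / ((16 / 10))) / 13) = 75 / 728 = 0.10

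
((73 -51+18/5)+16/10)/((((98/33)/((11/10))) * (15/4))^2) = 1991176/7503125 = 0.27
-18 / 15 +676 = 674.80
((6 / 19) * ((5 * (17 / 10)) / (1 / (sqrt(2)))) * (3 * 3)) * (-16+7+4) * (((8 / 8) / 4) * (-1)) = 2295 * sqrt(2) / 76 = 42.71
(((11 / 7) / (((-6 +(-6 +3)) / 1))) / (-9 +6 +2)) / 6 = 11 / 378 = 0.03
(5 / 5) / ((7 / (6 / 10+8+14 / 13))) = 629 / 455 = 1.38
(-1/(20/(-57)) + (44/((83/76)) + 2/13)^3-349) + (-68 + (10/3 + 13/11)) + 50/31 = 1689713460866232089/25702180157940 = 65742.03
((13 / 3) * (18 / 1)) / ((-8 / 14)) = -273 / 2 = -136.50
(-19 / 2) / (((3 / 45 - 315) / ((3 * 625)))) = 534375 / 9448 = 56.56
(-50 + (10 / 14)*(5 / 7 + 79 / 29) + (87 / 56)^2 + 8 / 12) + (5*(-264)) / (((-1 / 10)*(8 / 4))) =1788560071 / 272832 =6555.54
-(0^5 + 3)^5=-243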